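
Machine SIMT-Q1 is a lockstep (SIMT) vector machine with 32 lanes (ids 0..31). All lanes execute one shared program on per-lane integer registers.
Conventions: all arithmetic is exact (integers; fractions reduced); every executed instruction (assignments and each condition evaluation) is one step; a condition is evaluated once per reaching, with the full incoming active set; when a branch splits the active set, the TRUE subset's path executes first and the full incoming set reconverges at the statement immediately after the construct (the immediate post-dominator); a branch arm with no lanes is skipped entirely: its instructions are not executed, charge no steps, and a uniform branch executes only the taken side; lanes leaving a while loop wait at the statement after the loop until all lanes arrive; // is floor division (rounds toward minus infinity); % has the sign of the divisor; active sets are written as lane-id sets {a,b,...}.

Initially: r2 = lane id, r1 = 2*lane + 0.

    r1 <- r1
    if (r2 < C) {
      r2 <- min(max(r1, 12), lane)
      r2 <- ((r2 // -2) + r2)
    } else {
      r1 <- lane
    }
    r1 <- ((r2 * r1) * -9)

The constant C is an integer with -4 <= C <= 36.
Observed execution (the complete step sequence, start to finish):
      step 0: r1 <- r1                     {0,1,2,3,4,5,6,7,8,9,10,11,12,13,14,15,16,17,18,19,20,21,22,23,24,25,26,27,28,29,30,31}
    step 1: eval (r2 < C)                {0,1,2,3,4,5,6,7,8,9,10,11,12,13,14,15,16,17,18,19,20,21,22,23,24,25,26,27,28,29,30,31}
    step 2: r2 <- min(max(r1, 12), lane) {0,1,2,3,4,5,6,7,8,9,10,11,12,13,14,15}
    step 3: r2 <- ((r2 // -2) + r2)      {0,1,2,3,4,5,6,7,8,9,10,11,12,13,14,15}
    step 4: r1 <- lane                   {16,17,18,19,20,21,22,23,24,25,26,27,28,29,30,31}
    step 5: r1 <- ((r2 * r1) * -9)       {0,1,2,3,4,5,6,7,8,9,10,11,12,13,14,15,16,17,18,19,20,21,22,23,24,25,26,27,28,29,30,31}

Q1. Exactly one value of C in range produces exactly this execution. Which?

Answer: C = 16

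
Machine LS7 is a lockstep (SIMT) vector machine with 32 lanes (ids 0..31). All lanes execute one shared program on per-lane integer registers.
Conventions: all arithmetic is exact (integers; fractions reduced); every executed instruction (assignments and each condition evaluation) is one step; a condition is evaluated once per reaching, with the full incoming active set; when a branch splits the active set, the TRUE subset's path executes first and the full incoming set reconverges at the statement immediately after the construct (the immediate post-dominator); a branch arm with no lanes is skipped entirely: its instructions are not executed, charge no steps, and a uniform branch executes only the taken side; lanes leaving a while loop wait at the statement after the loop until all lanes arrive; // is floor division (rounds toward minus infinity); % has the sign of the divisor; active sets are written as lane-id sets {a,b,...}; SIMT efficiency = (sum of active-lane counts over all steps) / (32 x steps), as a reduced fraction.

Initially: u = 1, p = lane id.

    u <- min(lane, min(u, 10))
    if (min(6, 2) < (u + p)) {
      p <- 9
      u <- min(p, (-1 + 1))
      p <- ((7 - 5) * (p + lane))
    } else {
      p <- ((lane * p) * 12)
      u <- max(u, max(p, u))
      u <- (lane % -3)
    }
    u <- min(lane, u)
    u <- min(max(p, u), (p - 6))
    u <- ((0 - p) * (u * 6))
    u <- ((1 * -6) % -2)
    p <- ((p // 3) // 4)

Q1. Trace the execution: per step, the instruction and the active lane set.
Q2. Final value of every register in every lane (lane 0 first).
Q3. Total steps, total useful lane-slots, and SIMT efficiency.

step 0: u <- min(lane, min(u, 10))   {0,1,2,3,4,5,6,7,8,9,10,11,12,13,14,15,16,17,18,19,20,21,22,23,24,25,26,27,28,29,30,31}
step 1: eval (min(6, 2) < (u + p))   {0,1,2,3,4,5,6,7,8,9,10,11,12,13,14,15,16,17,18,19,20,21,22,23,24,25,26,27,28,29,30,31}
step 2: p <- 9                       {2,3,4,5,6,7,8,9,10,11,12,13,14,15,16,17,18,19,20,21,22,23,24,25,26,27,28,29,30,31}
step 3: u <- min(p, (-1 + 1))        {2,3,4,5,6,7,8,9,10,11,12,13,14,15,16,17,18,19,20,21,22,23,24,25,26,27,28,29,30,31}
step 4: p <- ((7 - 5) * (p + lane))  {2,3,4,5,6,7,8,9,10,11,12,13,14,15,16,17,18,19,20,21,22,23,24,25,26,27,28,29,30,31}
step 5: p <- ((lane * p) * 12)       {0,1}
step 6: u <- max(u, max(p, u))       {0,1}
step 7: u <- (lane % -3)             {0,1}
step 8: u <- min(lane, u)            {0,1,2,3,4,5,6,7,8,9,10,11,12,13,14,15,16,17,18,19,20,21,22,23,24,25,26,27,28,29,30,31}
step 9: u <- min(max(p, u), (p - 6)) {0,1,2,3,4,5,6,7,8,9,10,11,12,13,14,15,16,17,18,19,20,21,22,23,24,25,26,27,28,29,30,31}
step 10: u <- ((0 - p) * (u * 6))     {0,1,2,3,4,5,6,7,8,9,10,11,12,13,14,15,16,17,18,19,20,21,22,23,24,25,26,27,28,29,30,31}
step 11: u <- ((1 * -6) % -2)         {0,1,2,3,4,5,6,7,8,9,10,11,12,13,14,15,16,17,18,19,20,21,22,23,24,25,26,27,28,29,30,31}
step 12: p <- ((p // 3) // 4)         {0,1,2,3,4,5,6,7,8,9,10,11,12,13,14,15,16,17,18,19,20,21,22,23,24,25,26,27,28,29,30,31}

Answer: 13 steps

u: 0,0,0,0,0,0,0,0,0,0,0,0,0,0,0,0,0,0,0,0,0,0,0,0,0,0,0,0,0,0,0,0
p: 0,1,1,2,2,2,2,2,2,3,3,3,3,3,3,4,4,4,4,4,4,5,5,5,5,5,5,6,6,6,6,6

steps = 13; useful = 320; efficiency = 320/416 = 10/13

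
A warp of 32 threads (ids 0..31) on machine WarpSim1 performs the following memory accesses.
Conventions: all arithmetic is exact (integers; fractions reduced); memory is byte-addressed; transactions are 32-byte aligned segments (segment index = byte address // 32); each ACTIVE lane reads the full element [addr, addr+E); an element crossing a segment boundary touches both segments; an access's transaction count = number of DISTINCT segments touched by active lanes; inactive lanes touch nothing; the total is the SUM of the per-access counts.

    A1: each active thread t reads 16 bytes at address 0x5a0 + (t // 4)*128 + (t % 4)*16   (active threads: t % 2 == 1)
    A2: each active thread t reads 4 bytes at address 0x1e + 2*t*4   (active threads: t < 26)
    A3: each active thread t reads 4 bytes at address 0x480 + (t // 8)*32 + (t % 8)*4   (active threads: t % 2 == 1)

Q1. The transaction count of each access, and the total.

A1: 16 transactions
A2: 8 transactions
A3: 4 transactions

Answer: 16,8,4; total 28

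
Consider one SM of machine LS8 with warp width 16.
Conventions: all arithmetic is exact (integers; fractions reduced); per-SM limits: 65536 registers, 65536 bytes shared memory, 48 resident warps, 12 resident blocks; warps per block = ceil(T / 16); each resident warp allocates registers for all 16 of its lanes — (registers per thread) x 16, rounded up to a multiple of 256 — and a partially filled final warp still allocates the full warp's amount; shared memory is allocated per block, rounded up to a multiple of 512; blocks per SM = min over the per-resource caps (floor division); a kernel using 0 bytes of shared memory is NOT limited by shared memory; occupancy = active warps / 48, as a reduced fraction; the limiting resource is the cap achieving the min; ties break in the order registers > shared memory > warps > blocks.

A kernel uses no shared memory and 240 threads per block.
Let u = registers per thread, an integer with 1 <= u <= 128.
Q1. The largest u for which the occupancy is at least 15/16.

Answer: u = 80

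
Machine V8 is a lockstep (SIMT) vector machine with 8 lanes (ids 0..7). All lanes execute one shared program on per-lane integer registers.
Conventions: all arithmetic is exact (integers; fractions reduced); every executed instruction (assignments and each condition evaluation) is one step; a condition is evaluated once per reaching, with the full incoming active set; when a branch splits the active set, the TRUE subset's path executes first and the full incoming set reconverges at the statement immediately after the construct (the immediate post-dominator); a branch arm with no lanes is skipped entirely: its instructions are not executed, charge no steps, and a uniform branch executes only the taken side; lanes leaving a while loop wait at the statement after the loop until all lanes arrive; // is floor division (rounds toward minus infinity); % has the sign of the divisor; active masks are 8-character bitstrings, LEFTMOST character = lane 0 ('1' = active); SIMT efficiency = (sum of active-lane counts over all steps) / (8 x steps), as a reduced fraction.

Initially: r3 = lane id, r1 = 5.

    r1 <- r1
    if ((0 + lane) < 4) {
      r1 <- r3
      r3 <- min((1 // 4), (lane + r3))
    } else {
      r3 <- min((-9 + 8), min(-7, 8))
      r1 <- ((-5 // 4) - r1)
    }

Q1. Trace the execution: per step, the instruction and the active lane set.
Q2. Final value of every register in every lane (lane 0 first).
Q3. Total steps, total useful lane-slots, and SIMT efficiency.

step 0: r1 <- r1                     11111111
step 1: eval ((0 + lane) < 4)        11111111
step 2: r1 <- r3                     11110000
step 3: r3 <- min((1 // 4), (lane + r3)) 11110000
step 4: r3 <- min((-9 + 8), min(-7, 8)) 00001111
step 5: r1 <- ((-5 // 4) - r1)       00001111

Answer: 6 steps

r3: 0,0,0,0,-7,-7,-7,-7
r1: 0,1,2,3,-7,-7,-7,-7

steps = 6; useful = 32; efficiency = 32/48 = 2/3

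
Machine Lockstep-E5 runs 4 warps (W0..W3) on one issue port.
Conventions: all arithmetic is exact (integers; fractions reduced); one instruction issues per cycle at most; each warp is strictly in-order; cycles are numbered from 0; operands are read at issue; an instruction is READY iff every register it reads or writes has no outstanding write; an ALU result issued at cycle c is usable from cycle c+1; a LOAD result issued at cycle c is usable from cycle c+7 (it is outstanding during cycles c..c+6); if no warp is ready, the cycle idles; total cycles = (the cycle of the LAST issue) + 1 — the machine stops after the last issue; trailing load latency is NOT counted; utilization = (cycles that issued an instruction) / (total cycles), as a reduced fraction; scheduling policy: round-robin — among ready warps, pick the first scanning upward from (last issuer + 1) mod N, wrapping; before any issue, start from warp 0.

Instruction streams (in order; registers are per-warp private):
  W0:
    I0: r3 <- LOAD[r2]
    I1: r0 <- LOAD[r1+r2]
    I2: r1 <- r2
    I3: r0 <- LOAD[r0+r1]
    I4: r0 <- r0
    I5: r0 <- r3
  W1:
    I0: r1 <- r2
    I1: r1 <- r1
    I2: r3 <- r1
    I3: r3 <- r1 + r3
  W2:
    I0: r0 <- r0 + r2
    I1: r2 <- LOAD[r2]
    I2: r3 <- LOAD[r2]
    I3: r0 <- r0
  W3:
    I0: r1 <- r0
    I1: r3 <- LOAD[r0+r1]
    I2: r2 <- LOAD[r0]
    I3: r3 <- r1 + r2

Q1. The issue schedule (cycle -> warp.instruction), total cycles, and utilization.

cycle 0: W0.I0
cycle 1: W1.I0
cycle 2: W2.I0
cycle 3: W3.I0
cycle 4: W0.I1
cycle 5: W1.I1
cycle 6: W2.I1
cycle 7: W3.I1
cycle 8: W0.I2
cycle 9: W1.I2
cycle 10: W3.I2
cycle 11: W0.I3
cycle 12: W1.I3
cycle 13: W2.I2
cycle 14: W2.I3
cycle 15: idle
cycle 16: idle
cycle 17: W3.I3
cycle 18: W0.I4
cycle 19: W0.I5

Answer: 20 cycles, utilization 9/10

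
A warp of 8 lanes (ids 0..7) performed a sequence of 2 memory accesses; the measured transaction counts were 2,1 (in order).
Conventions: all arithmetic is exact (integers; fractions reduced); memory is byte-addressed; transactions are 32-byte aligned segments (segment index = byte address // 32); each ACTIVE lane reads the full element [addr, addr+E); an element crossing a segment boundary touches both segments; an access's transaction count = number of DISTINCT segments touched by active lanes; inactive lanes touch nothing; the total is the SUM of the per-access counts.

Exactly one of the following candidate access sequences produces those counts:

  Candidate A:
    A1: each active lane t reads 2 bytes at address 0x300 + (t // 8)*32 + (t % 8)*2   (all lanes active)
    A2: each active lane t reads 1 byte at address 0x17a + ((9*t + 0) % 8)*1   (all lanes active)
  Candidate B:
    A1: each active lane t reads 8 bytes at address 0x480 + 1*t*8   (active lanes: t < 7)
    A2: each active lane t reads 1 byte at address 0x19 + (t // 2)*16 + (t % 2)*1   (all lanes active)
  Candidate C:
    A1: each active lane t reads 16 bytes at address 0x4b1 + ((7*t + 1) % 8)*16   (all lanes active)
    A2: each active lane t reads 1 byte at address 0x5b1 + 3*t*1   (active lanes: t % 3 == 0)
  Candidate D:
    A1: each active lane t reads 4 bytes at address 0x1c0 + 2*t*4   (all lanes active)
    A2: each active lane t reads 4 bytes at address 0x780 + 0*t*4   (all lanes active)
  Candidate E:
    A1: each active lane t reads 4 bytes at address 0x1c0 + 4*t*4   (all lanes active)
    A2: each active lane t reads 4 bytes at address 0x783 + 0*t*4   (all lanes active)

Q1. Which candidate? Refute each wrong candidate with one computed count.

A: A1 gives 1 transaction, not 2
B: A2 gives 3 transactions, not 1
C: A1 gives 5 transactions, not 2
E: A1 gives 4 transactions, not 2
D: all counts match (2,1)

Answer: D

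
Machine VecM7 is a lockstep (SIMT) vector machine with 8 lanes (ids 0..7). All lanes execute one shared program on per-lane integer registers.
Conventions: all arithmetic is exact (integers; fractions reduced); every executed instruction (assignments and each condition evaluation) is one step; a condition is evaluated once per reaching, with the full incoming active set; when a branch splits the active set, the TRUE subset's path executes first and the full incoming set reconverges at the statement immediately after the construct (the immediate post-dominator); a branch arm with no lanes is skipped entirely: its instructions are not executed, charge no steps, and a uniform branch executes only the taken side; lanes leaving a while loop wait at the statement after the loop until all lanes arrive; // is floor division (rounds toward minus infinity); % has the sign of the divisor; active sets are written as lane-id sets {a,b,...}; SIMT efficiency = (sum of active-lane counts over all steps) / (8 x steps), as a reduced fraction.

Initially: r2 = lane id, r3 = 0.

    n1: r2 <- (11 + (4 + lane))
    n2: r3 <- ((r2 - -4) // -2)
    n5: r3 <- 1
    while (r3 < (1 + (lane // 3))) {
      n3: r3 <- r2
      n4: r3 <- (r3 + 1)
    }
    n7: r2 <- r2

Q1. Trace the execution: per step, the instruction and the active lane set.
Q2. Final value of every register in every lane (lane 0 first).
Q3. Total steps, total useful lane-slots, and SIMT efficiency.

step 0: r2 <- (11 + (4 + lane))      {0,1,2,3,4,5,6,7}
step 1: r3 <- ((r2 - -4) // -2)      {0,1,2,3,4,5,6,7}
step 2: r3 <- 1                      {0,1,2,3,4,5,6,7}
step 3: eval (r3 < (1 + (lane // 3))) {0,1,2,3,4,5,6,7}
step 4: r3 <- r2                     {3,4,5,6,7}
step 5: r3 <- (r3 + 1)               {3,4,5,6,7}
step 6: eval (r3 < (1 + (lane // 3))) {3,4,5,6,7}
step 7: r2 <- r2                     {0,1,2,3,4,5,6,7}

Answer: 8 steps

r2: 15,16,17,18,19,20,21,22
r3: 1,1,1,19,20,21,22,23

steps = 8; useful = 55; efficiency = 55/64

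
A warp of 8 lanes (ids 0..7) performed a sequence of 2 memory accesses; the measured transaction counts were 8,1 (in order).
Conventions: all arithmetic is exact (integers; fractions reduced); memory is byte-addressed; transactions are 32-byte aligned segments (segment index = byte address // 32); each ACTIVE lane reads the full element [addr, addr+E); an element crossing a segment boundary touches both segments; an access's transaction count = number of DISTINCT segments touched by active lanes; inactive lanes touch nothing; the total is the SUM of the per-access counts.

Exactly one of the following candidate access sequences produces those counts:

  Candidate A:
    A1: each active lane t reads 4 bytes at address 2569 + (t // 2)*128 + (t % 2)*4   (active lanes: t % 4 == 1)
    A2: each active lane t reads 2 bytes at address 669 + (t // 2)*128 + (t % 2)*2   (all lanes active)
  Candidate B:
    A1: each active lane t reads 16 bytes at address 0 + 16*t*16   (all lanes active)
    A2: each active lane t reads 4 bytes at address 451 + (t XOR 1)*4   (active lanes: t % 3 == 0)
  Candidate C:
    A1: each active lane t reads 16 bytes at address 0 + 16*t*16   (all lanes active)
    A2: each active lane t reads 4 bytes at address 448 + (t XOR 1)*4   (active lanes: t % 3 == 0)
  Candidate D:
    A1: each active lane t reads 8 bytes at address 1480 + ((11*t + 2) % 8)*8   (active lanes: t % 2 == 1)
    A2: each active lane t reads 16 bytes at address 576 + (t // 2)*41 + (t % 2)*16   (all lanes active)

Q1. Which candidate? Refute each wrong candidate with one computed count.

A: A1 gives 2 transactions, not 8
B: A2 gives 2 transactions, not 1
D: A1 gives 3 transactions, not 8
C: all counts match (8,1)

Answer: C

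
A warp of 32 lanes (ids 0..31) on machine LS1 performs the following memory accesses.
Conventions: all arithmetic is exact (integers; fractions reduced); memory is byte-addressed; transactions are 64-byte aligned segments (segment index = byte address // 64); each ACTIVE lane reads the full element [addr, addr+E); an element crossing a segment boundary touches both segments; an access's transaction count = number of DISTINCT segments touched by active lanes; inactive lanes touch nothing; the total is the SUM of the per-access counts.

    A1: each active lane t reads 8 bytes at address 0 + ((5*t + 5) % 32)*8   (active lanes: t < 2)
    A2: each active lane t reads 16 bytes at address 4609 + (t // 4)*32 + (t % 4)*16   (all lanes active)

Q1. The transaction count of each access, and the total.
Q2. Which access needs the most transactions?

A1: 2 transactions
A2: 5 transactions

Answer: 2,5; total 7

Answer: A2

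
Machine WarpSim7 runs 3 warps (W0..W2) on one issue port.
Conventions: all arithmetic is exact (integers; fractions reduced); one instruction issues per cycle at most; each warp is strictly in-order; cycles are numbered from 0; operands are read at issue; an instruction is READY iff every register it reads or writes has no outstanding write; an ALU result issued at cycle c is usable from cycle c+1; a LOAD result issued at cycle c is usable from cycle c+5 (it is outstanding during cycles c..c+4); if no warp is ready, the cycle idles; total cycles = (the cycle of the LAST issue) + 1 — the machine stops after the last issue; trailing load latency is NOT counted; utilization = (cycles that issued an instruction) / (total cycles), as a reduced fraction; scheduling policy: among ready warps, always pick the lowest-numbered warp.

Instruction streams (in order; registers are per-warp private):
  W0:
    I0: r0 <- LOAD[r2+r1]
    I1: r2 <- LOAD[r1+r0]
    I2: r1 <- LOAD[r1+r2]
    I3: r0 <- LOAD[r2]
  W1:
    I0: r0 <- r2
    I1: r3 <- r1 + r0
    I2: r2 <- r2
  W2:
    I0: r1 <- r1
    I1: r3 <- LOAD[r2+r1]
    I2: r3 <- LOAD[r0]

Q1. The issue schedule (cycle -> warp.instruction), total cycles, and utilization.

cycle 0: W0.I0
cycle 1: W1.I0
cycle 2: W1.I1
cycle 3: W1.I2
cycle 4: W2.I0
cycle 5: W0.I1
cycle 6: W2.I1
cycle 7: idle
cycle 8: idle
cycle 9: idle
cycle 10: W0.I2
cycle 11: W0.I3
cycle 12: W2.I2

Answer: 13 cycles, utilization 10/13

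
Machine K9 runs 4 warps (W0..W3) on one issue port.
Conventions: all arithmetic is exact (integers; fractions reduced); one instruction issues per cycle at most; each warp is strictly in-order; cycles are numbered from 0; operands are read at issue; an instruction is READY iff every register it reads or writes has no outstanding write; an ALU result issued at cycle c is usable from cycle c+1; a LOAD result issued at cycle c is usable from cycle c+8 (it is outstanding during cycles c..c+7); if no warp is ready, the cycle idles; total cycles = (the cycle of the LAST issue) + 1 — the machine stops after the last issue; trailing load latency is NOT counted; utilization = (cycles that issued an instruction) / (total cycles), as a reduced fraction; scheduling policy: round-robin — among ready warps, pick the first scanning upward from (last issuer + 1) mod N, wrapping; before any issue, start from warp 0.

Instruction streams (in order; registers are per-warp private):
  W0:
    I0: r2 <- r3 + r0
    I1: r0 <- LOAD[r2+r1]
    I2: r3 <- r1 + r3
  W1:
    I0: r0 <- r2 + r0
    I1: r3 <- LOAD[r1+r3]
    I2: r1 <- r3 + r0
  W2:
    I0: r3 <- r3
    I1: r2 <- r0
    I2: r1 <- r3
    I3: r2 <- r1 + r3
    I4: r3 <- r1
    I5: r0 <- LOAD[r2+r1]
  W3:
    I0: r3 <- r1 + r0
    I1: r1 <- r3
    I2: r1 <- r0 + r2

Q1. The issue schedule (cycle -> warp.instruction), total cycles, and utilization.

cycle 0: W0.I0
cycle 1: W1.I0
cycle 2: W2.I0
cycle 3: W3.I0
cycle 4: W0.I1
cycle 5: W1.I1
cycle 6: W2.I1
cycle 7: W3.I1
cycle 8: W0.I2
cycle 9: W2.I2
cycle 10: W3.I2
cycle 11: W2.I3
cycle 12: W2.I4
cycle 13: W1.I2
cycle 14: W2.I5

Answer: 15 cycles, utilization 1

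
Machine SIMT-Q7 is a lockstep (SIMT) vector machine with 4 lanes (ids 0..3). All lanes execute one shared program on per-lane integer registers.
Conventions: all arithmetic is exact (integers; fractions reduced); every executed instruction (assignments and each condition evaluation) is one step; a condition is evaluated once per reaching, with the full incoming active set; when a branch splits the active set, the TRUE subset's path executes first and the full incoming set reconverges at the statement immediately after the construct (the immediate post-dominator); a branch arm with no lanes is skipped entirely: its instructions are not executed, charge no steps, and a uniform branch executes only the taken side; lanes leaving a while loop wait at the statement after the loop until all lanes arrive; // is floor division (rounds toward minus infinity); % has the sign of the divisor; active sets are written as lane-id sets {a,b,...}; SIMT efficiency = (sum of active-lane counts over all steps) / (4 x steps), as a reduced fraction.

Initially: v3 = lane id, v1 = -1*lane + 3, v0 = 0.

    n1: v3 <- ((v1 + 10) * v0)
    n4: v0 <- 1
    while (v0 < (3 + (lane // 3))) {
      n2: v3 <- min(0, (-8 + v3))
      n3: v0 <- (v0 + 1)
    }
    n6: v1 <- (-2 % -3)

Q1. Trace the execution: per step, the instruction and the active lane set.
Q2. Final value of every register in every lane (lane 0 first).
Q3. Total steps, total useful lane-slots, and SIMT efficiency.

step 0: v3 <- ((v1 + 10) * v0)       {0,1,2,3}
step 1: v0 <- 1                      {0,1,2,3}
step 2: eval (v0 < (3 + (lane // 3))) {0,1,2,3}
step 3: v3 <- min(0, (-8 + v3))      {0,1,2,3}
step 4: v0 <- (v0 + 1)               {0,1,2,3}
step 5: eval (v0 < (3 + (lane // 3))) {0,1,2,3}
step 6: v3 <- min(0, (-8 + v3))      {0,1,2,3}
step 7: v0 <- (v0 + 1)               {0,1,2,3}
step 8: eval (v0 < (3 + (lane // 3))) {0,1,2,3}
step 9: v3 <- min(0, (-8 + v3))      {3}
step 10: v0 <- (v0 + 1)               {3}
step 11: eval (v0 < (3 + (lane // 3))) {3}
step 12: v1 <- (-2 % -3)              {0,1,2,3}

Answer: 13 steps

v3: -16,-16,-16,-24
v1: -2,-2,-2,-2
v0: 3,3,3,4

steps = 13; useful = 43; efficiency = 43/52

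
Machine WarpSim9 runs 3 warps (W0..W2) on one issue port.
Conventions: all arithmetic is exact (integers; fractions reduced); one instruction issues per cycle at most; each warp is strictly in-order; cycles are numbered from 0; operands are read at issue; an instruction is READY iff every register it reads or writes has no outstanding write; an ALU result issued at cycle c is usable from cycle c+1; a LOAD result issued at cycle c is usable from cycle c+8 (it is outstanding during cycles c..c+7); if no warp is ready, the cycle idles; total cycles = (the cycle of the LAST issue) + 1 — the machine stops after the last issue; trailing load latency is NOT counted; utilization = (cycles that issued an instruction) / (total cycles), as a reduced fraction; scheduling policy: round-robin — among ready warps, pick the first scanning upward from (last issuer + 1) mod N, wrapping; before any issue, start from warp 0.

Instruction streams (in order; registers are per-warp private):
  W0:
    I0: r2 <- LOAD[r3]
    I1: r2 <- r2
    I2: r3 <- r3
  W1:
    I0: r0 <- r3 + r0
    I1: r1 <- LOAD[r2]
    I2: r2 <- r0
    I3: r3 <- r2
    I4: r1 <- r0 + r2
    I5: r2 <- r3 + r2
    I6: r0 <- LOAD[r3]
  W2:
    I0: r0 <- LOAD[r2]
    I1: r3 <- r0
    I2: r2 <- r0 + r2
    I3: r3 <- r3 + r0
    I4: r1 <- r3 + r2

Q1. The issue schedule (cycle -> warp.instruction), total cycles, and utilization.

cycle 0: W0.I0
cycle 1: W1.I0
cycle 2: W2.I0
cycle 3: W1.I1
cycle 4: W1.I2
cycle 5: W1.I3
cycle 6: idle
cycle 7: idle
cycle 8: W0.I1
cycle 9: W0.I2
cycle 10: W2.I1
cycle 11: W1.I4
cycle 12: W2.I2
cycle 13: W1.I5
cycle 14: W2.I3
cycle 15: W1.I6
cycle 16: W2.I4

Answer: 17 cycles, utilization 15/17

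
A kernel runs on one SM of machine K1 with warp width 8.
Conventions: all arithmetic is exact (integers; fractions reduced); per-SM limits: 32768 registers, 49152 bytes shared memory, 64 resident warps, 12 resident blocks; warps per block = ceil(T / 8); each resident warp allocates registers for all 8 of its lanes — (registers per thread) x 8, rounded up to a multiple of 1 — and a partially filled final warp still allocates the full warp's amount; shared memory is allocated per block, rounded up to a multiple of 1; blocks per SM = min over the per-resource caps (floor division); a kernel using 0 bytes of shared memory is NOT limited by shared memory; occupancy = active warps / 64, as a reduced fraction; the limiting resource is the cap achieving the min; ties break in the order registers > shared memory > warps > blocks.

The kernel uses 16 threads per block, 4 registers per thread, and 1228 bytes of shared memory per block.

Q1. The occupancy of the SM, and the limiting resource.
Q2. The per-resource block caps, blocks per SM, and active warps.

Answer: occupancy 3/8, limited by blocks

registers: 512 blocks
shared memory: 40 blocks
warps: 32 blocks
blocks: 12 blocks

Answer: 12 blocks, 24 active warps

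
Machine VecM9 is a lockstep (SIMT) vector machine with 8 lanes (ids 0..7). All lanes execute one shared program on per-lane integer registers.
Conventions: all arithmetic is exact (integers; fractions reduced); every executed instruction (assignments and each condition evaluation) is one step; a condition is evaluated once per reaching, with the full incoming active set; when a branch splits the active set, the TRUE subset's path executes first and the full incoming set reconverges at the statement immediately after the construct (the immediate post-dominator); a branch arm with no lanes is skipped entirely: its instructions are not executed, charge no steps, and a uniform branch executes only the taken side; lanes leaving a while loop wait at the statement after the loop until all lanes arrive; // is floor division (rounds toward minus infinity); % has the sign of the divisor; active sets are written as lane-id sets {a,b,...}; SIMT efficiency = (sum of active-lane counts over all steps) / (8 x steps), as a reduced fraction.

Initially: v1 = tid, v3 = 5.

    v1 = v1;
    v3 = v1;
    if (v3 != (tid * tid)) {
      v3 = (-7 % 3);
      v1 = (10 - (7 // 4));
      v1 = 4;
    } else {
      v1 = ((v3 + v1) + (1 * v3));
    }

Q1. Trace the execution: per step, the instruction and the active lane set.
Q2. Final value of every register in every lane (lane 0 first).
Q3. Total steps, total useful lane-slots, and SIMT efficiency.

step 0: v1 <- v1                     {0,1,2,3,4,5,6,7}
step 1: v3 <- v1                     {0,1,2,3,4,5,6,7}
step 2: eval (v3 != (tid * tid))     {0,1,2,3,4,5,6,7}
step 3: v3 <- (-7 % 3)               {2,3,4,5,6,7}
step 4: v1 <- (10 - (7 // 4))        {2,3,4,5,6,7}
step 5: v1 <- 4                      {2,3,4,5,6,7}
step 6: v1 <- ((v3 + v1) + (1 * v3)) {0,1}

Answer: 7 steps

v1: 0,3,4,4,4,4,4,4
v3: 0,1,2,2,2,2,2,2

steps = 7; useful = 44; efficiency = 44/56 = 11/14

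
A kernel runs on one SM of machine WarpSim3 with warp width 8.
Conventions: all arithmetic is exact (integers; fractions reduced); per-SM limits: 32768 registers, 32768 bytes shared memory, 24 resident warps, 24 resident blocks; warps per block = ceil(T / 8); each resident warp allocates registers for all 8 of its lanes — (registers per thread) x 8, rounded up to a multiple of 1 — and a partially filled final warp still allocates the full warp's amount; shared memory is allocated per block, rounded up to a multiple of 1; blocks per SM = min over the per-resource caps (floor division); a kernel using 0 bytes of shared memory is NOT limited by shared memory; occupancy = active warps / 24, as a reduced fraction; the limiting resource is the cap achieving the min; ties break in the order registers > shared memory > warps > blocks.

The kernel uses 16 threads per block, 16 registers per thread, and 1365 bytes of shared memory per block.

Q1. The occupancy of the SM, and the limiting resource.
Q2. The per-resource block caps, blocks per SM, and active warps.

Answer: occupancy 1, limited by warps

registers: 128 blocks
shared memory: 24 blocks
warps: 12 blocks
blocks: 24 blocks

Answer: 12 blocks, 24 active warps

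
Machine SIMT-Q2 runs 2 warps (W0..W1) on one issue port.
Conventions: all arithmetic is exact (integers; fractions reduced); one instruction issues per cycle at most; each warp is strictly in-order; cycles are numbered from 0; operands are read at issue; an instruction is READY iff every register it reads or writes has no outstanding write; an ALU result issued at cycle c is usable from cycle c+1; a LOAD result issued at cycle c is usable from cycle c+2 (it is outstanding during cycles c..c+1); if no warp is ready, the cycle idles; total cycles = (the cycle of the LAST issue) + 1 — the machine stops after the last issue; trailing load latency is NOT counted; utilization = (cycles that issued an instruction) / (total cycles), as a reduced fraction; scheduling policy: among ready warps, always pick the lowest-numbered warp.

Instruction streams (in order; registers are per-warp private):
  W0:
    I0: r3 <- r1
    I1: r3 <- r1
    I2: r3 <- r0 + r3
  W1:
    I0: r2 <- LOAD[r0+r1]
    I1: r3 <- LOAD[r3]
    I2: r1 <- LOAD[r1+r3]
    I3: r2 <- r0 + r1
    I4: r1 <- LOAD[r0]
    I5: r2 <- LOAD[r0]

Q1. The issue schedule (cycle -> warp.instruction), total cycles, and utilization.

cycle 0: W0.I0
cycle 1: W0.I1
cycle 2: W0.I2
cycle 3: W1.I0
cycle 4: W1.I1
cycle 5: idle
cycle 6: W1.I2
cycle 7: idle
cycle 8: W1.I3
cycle 9: W1.I4
cycle 10: W1.I5

Answer: 11 cycles, utilization 9/11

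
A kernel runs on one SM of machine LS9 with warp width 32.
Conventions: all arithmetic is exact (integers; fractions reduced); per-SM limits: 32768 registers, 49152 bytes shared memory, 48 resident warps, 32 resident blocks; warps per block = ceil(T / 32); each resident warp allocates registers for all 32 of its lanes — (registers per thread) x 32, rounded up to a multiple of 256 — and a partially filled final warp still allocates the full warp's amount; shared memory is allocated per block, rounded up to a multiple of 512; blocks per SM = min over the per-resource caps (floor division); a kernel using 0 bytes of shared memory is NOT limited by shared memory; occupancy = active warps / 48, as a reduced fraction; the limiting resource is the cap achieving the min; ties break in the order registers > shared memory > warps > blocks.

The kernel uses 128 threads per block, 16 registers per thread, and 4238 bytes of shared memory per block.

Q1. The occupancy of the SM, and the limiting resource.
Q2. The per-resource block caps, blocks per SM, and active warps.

Answer: occupancy 5/6, limited by shared memory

registers: 16 blocks
shared memory: 10 blocks
warps: 12 blocks
blocks: 32 blocks

Answer: 10 blocks, 40 active warps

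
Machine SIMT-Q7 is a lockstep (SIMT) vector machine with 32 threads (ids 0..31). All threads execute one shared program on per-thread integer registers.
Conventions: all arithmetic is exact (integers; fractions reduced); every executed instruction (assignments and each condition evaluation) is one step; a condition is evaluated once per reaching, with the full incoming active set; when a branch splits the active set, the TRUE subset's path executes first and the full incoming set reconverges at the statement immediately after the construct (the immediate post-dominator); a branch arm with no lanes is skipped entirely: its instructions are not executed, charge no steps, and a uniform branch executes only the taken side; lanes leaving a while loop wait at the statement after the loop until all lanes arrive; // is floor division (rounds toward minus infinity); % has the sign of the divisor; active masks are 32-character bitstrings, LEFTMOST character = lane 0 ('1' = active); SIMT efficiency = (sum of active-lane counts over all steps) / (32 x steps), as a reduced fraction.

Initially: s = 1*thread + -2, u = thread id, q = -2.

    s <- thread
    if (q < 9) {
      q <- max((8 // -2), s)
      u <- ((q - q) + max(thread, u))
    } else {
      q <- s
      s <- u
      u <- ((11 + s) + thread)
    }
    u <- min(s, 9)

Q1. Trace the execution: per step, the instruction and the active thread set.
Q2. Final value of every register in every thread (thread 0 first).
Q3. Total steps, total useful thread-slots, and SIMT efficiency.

step 0: s <- thread                  11111111111111111111111111111111
step 1: eval (q < 9)                 11111111111111111111111111111111
step 2: q <- max((8 // -2), s)       11111111111111111111111111111111
step 3: u <- ((q - q) + max(thread, u)) 11111111111111111111111111111111
step 4: u <- min(s, 9)               11111111111111111111111111111111

Answer: 5 steps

s: 0,1,2,3,4,5,6,7,8,9,10,11,12,13,14,15,16,17,18,19,20,21,22,23,24,25,26,27,28,29,30,31
u: 0,1,2,3,4,5,6,7,8,9,9,9,9,9,9,9,9,9,9,9,9,9,9,9,9,9,9,9,9,9,9,9
q: 0,1,2,3,4,5,6,7,8,9,10,11,12,13,14,15,16,17,18,19,20,21,22,23,24,25,26,27,28,29,30,31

steps = 5; useful = 160; efficiency = 160/160 = 1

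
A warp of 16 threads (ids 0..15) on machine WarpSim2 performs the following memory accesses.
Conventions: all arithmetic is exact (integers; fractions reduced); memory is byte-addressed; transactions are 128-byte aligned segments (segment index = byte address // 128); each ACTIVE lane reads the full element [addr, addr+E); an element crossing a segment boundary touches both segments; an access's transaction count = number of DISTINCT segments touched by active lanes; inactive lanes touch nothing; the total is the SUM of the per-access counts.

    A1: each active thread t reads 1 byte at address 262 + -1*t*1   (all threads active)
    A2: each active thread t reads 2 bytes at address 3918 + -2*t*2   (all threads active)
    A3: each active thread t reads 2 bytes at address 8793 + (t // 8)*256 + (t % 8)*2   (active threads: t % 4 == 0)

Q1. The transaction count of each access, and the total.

A1: 2 transactions
A2: 1 transaction
A3: 2 transactions

Answer: 2,1,2; total 5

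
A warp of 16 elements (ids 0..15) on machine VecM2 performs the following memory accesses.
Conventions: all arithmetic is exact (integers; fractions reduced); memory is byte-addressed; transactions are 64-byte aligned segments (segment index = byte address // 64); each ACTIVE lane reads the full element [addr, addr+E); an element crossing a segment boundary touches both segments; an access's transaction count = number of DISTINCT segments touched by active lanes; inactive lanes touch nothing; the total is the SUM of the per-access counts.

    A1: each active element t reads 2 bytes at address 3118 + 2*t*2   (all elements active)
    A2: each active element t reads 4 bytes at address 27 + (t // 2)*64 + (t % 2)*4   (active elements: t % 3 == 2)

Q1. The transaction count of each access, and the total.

A1: 2 transactions
A2: 5 transactions

Answer: 2,5; total 7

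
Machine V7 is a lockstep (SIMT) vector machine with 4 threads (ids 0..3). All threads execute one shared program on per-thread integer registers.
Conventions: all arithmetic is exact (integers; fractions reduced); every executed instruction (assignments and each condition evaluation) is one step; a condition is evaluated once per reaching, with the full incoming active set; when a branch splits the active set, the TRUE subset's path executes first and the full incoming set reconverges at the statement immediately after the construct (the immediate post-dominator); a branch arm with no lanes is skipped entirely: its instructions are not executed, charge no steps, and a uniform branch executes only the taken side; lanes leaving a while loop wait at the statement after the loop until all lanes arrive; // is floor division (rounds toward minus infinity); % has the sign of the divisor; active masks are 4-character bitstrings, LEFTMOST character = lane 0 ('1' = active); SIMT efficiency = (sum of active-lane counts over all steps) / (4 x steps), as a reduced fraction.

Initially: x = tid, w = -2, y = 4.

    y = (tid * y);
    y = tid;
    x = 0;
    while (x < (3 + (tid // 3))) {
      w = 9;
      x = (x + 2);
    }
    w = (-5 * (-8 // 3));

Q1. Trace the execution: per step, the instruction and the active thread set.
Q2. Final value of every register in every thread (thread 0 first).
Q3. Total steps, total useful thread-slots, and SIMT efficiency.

step 0: y <- (tid * y)               1111
step 1: y <- tid                     1111
step 2: x <- 0                       1111
step 3: eval (x < (3 + (tid // 3)))  1111
step 4: w <- 9                       1111
step 5: x <- (x + 2)                 1111
step 6: eval (x < (3 + (tid // 3)))  1111
step 7: w <- 9                       1111
step 8: x <- (x + 2)                 1111
step 9: eval (x < (3 + (tid // 3)))  1111
step 10: w <- (-5 * (-8 // 3))        1111

Answer: 11 steps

x: 4,4,4,4
w: 15,15,15,15
y: 0,1,2,3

steps = 11; useful = 44; efficiency = 44/44 = 1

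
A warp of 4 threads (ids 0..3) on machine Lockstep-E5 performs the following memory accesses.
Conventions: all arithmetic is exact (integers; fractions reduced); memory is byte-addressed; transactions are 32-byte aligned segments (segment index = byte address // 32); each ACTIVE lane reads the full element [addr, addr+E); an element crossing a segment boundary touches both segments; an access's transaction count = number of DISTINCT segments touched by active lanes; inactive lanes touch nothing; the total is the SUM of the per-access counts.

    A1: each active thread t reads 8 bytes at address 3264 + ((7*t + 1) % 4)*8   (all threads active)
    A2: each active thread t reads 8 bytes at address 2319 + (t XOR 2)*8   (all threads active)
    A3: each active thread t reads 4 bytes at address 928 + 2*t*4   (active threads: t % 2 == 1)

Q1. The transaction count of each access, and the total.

A1: 1 transaction
A2: 2 transactions
A3: 1 transaction

Answer: 1,2,1; total 4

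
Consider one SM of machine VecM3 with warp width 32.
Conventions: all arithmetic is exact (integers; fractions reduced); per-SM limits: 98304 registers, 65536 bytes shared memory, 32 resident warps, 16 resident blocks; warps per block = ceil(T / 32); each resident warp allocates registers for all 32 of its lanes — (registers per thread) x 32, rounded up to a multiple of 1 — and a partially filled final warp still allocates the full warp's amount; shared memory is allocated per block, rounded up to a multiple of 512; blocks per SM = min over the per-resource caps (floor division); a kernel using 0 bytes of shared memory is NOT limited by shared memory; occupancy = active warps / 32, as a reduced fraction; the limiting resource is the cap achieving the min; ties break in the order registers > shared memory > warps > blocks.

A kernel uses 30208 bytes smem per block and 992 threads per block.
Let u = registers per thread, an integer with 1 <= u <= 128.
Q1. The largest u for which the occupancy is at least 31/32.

Answer: u = 99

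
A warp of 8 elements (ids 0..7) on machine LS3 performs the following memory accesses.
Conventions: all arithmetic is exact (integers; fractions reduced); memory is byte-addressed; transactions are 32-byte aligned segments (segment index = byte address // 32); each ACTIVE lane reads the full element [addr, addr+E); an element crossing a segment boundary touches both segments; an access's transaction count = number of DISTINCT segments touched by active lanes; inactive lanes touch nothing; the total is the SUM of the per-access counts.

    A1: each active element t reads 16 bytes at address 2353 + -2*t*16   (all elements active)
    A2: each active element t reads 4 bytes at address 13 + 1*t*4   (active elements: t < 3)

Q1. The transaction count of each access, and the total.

A1: 9 transactions
A2: 1 transaction

Answer: 9,1; total 10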